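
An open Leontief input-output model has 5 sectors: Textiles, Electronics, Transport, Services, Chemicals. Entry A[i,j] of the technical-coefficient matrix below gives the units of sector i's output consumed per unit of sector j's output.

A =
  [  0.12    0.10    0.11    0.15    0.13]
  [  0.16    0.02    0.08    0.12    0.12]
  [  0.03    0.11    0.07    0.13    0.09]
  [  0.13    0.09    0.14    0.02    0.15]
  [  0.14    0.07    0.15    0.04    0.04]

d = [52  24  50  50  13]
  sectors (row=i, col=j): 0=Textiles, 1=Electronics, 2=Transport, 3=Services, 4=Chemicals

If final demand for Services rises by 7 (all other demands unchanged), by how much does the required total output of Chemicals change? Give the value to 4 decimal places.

Form M = I − A:
  [  0.88   -0.10   -0.11   -0.15   -0.13]
  [ -0.16    0.98   -0.08   -0.12   -0.12]
  [ -0.03   -0.11    0.93   -0.13   -0.09]
  [ -0.13   -0.09   -0.14    0.98   -0.15]
  [ -0.14   -0.07   -0.15   -0.04    0.96]
Leontief inverse L = M⁻¹:
  [  1.2608    0.1989    0.2473    0.2607    0.2595]
  [  0.2755    1.1064    0.1965    0.2130    0.2273]
  [  0.1305    0.1757    1.1656    0.2035    0.1807]
  [  0.2471    0.1752    0.2546    1.1239    0.2548]
  [  0.2346    0.1444    0.2431    0.1322    1.1349]
Total output x = L · d:
  x_0 = 1.2608·52 + 0.1989·24 + 0.2473·50 + 0.2607·50 + 0.2595·13 = 99.1103
  x_1 = 0.2755·52 + 1.1064·24 + 0.1965·50 + 0.2130·50 + 0.2273·13 = 64.3055
  x_2 = 0.1305·52 + 0.1757·24 + 1.1656·50 + 0.2035·50 + 0.1807·13 = 81.8078
  x_3 = 0.2471·52 + 0.1752·24 + 0.2546·50 + 1.1239·50 + 0.2548·13 = 89.2888
  x_4 = 0.2346·52 + 0.1444·24 + 0.2431·50 + 0.1322·50 + 1.1349·13 = 49.1870
Δx_4 = L[4,3] · Δd_3 = 0.1322 · 7 = 0.9252

0.9252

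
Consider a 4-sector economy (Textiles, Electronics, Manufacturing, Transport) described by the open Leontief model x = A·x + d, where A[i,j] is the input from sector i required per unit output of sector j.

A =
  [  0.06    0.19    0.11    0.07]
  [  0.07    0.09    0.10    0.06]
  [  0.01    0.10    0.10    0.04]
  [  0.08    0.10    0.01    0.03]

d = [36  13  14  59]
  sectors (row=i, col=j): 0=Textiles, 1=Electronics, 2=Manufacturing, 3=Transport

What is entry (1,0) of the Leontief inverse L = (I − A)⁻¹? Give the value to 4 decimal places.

Form M = I − A:
  [  0.94   -0.19   -0.11   -0.07]
  [ -0.07    0.91   -0.10   -0.06]
  [ -0.01   -0.10    0.90   -0.04]
  [ -0.08   -0.10   -0.01    0.97]
Leontief inverse L = M⁻¹:
  [  1.0934    0.2574    0.1634    0.1016]
  [  0.0937    1.1429    0.1394    0.0832]
  [  0.0270    0.1361    1.1302    0.0570]
  [  0.1001    0.1405    0.0395    1.0485]
Total output x = L · d:
  x_0 = 1.0934·36 + 0.2574·13 + 0.1634·14 + 0.1016·59 = 50.9871
  x_1 = 0.0937·36 + 1.1429·13 + 0.1394·14 + 0.0832·59 = 25.0903
  x_2 = 0.0270·36 + 0.1361·13 + 1.1302·14 + 0.0570·59 = 21.9251
  x_3 = 0.1001·36 + 0.1405·13 + 0.0395·14 + 1.0485·59 = 67.8425

L[1,0] = 0.0937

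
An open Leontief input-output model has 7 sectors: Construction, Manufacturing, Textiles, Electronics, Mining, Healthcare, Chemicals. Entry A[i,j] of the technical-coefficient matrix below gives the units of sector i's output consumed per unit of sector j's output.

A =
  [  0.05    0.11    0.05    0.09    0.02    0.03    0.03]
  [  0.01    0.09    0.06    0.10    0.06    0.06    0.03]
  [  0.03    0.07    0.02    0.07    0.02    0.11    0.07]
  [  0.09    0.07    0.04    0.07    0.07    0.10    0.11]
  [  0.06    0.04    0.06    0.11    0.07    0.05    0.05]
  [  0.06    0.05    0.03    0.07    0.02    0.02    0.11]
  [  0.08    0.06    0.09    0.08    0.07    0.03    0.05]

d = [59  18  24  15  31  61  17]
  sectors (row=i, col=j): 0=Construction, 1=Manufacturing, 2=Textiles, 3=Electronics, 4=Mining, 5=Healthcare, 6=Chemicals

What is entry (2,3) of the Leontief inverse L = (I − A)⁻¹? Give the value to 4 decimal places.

L[2,3] = 0.1262

Form M = I − A:
  [  0.95   -0.11   -0.05   -0.09   -0.02   -0.03   -0.03]
  [ -0.01    0.91   -0.06   -0.10   -0.06   -0.06   -0.03]
  [ -0.03   -0.07    0.98   -0.07   -0.02   -0.11   -0.07]
  [ -0.09   -0.07   -0.04    0.93   -0.07   -0.10   -0.11]
  [ -0.06   -0.04   -0.06   -0.11    0.93   -0.05   -0.05]
  [ -0.06   -0.05   -0.03   -0.07   -0.02    0.98   -0.11]
  [ -0.08   -0.06   -0.09   -0.08   -0.07   -0.03    0.95]
Leontief inverse L = M⁻¹:
  [  1.0850    0.1600    0.0834    0.1466    0.0536    0.0723    0.0736]
  [  0.0499    1.1401    0.0955    0.1610    0.0971    0.1059    0.0806]
  [  0.0691    0.1174    1.0549    0.1262    0.0533    0.1469    0.1180]
  [  0.1448    0.1379    0.0905    1.1510    0.1168    0.1517    0.1726]
  [  0.1057    0.0948    0.0987    0.1753    1.1089    0.0978    0.1036]
  [  0.0975    0.0966    0.0653    0.1235    0.0531    1.0566    0.1504]
  [  0.1241    0.1182    0.1299    0.1482    0.1089    0.0800    1.1020]
Total output x = L · d:
  x_0 = 1.0850·59 + 0.1600·18 + 0.0834·24 + 0.1466·15 + 0.0536·31 + 0.0723·61 + 0.0736·17 = 78.4195
  x_1 = 0.0499·59 + 1.1401·18 + 0.0955·24 + 0.1610·15 + 0.0971·31 + 0.1059·61 + 0.0806·17 = 39.0139
  x_2 = 0.0691·59 + 0.1174·18 + 1.0549·24 + 0.1262·15 + 0.0533·31 + 0.1469·61 + 0.1180·17 = 46.0211
  x_3 = 0.1448·59 + 0.1379·18 + 0.0905·24 + 1.1510·15 + 0.1168·31 + 0.1517·61 + 0.1726·17 = 46.2744
  x_4 = 0.1057·59 + 0.0948·18 + 0.0987·24 + 0.1753·15 + 1.1089·31 + 0.0978·61 + 0.1036·17 = 55.0374
  x_5 = 0.0975·59 + 0.0966·18 + 0.0653·24 + 0.1235·15 + 0.0531·31 + 1.0566·61 + 0.1504·17 = 79.5643
  x_6 = 0.1241·59 + 0.1182·18 + 0.1299·24 + 0.1482·15 + 0.1089·31 + 0.0800·61 + 1.1020·17 = 41.7872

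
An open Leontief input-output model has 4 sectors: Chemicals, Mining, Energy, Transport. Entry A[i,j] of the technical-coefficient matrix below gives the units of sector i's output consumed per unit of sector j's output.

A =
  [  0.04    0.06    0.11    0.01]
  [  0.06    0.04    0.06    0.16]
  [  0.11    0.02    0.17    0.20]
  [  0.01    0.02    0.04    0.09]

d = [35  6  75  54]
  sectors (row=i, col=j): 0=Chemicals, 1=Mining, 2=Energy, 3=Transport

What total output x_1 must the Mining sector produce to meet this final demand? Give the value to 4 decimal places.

27.5172

Form M = I − A:
  [  0.96   -0.06   -0.11   -0.01]
  [ -0.06    0.96   -0.06   -0.16]
  [ -0.11   -0.02    0.83   -0.20]
  [ -0.01   -0.02   -0.04    0.91]
Leontief inverse L = M⁻¹:
  [  1.0637    0.0708    0.1488    0.0568]
  [  0.0790    1.0529    0.0966    0.2072]
  [  0.1477    0.0409    1.2409    0.2816]
  [  0.0199    0.0257    0.0583    1.1165]
Total output x = L · d:
  x_0 = 1.0637·35 + 0.0708·6 + 0.1488·75 + 0.0568·54 = 51.8873
  x_1 = 0.0790·35 + 1.0529·6 + 0.0966·75 + 0.2072·54 = 27.5172
  x_2 = 0.1477·35 + 0.0409·6 + 1.2409·75 + 0.2816·54 = 113.6874
  x_3 = 0.0199·35 + 0.0257·6 + 0.0583·75 + 1.1165·54 = 65.5129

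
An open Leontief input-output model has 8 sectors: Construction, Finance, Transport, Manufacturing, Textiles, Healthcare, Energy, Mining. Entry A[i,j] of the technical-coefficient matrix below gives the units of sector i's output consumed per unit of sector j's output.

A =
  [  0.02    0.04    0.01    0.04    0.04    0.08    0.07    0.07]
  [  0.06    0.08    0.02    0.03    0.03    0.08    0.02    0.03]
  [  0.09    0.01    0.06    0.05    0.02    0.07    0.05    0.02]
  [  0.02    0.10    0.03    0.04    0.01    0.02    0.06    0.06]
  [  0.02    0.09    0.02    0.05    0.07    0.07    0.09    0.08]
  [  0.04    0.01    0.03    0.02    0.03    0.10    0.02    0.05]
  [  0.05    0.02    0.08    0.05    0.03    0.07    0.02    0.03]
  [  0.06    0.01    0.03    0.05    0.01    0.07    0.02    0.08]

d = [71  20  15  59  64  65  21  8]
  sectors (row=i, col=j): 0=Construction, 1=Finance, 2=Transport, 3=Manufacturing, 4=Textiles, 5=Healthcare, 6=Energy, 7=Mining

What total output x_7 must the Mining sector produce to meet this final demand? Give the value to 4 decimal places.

Form M = I − A:
  [  0.98   -0.04   -0.01   -0.04   -0.04   -0.08   -0.07   -0.07]
  [ -0.06    0.92   -0.02   -0.03   -0.03   -0.08   -0.02   -0.03]
  [ -0.09   -0.01    0.94   -0.05   -0.02   -0.07   -0.05   -0.02]
  [ -0.02   -0.10   -0.03    0.96   -0.01   -0.02   -0.06   -0.06]
  [ -0.02   -0.09   -0.02   -0.05    0.93   -0.07   -0.09   -0.08]
  [ -0.04   -0.01   -0.03   -0.02   -0.03    0.90   -0.02   -0.05]
  [ -0.05   -0.02   -0.08   -0.05   -0.03   -0.07    0.98   -0.03]
  [ -0.06   -0.01   -0.03   -0.05   -0.01   -0.07   -0.02    0.92]
Leontief inverse L = M⁻¹:
  [  1.0452    0.0625    0.0305    0.0625    0.0562    0.1215    0.0910    0.1008]
  [  0.0835    1.1038    0.0362    0.0500    0.0464    0.1208    0.0413    0.0583]
  [  0.1148    0.0316    1.0803    0.0728    0.0365    0.1112    0.0751    0.0497]
  [  0.0457    0.1234    0.0487    1.0609    0.0237    0.0570    0.0783    0.0855]
  [  0.0544    0.1238    0.0470    0.0805    1.0926    0.1249    0.1191    0.1201]
  [  0.0603    0.0254    0.0452    0.0375    0.0435    1.1353    0.0381    0.0756]
  [  0.0752    0.0411    0.0991    0.0716    0.0453    0.1088    1.0436    0.0578]
  [  0.0821    0.0280    0.0464    0.0699    0.0228    0.1061    0.0400    1.1087]
Total output x = L · d:
  x_0 = 1.0452·71 + 0.0625·20 + 0.0305·15 + 0.0625·59 + 0.0562·64 + 0.1215·65 + 0.0910·21 + 0.1008·8 = 93.8231
  x_1 = 0.0835·71 + 1.1038·20 + 0.0362·15 + 0.0500·59 + 0.0464·64 + 0.1208·65 + 0.0413·21 + 0.0583·8 = 43.6495
  x_2 = 0.1148·71 + 0.0316·20 + 1.0803·15 + 0.0728·59 + 0.0365·64 + 0.1112·65 + 0.0751·21 + 0.0497·8 = 40.8173
  x_3 = 0.0457·71 + 0.1234·20 + 0.0487·15 + 1.0609·59 + 0.0237·64 + 0.0570·65 + 0.0783·21 + 0.0855·8 = 76.5850
  x_4 = 0.0544·71 + 0.1238·20 + 0.0470·15 + 0.0805·59 + 1.0926·64 + 0.1249·65 + 0.1191·21 + 0.1201·8 = 93.2990
  x_5 = 0.0603·71 + 0.0254·20 + 0.0452·15 + 0.0375·59 + 0.0435·64 + 1.1353·65 + 0.0381·21 + 0.0756·8 = 85.6585
  x_6 = 0.0752·71 + 0.0411·20 + 0.0991·15 + 0.0716·59 + 0.0453·64 + 0.1088·65 + 1.0436·21 + 0.0578·8 = 44.2164
  x_7 = 0.0821·71 + 0.0280·20 + 0.0464·15 + 0.0699·59 + 0.0228·64 + 0.1061·65 + 0.0400·21 + 1.1087·8 = 29.2751

29.2751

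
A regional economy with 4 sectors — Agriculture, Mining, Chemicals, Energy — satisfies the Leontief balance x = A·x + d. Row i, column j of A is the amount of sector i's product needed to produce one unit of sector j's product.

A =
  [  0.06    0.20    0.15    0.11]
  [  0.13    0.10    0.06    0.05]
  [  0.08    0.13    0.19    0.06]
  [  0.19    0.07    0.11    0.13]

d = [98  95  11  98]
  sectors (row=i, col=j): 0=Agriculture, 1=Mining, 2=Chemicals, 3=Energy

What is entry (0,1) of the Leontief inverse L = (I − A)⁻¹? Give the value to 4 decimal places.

Form M = I − A:
  [  0.94   -0.20   -0.15   -0.11]
  [ -0.13    0.90   -0.06   -0.05]
  [ -0.08   -0.13    0.81   -0.06]
  [ -0.19   -0.07   -0.11    0.87]
Leontief inverse L = M⁻¹:
  [  1.1665    0.3116    0.2640    0.1836]
  [  0.1959    1.1825    0.1378    0.1022]
  [  0.1683    0.2349    1.3000    0.1244]
  [  0.2918    0.1929    0.2331    1.2135]
Total output x = L · d:
  x_0 = 1.1665·98 + 0.3116·95 + 0.2640·11 + 0.1836·98 = 164.8230
  x_1 = 0.1959·98 + 1.1825·95 + 0.1378·11 + 0.1022·98 = 143.0723
  x_2 = 0.1683·98 + 0.2349·95 + 1.3000·11 + 0.1244·98 = 65.2959
  x_3 = 0.2918·98 + 0.1929·95 + 0.2331·11 + 1.2135·98 = 168.4069

L[0,1] = 0.3116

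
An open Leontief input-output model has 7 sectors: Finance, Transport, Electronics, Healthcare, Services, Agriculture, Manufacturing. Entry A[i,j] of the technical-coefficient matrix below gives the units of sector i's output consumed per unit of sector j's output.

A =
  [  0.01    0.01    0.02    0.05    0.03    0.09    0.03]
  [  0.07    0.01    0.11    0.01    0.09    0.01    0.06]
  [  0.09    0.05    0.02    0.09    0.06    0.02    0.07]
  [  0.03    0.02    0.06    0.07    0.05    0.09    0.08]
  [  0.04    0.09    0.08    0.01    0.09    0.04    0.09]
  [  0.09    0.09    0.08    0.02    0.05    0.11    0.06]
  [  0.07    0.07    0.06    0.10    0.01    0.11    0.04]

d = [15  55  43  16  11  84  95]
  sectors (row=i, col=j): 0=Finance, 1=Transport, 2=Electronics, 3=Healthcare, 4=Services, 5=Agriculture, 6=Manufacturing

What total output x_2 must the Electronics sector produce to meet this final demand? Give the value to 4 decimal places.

Form M = I − A:
  [  0.99   -0.01   -0.02   -0.05   -0.03   -0.09   -0.03]
  [ -0.07    0.99   -0.11   -0.01   -0.09   -0.01   -0.06]
  [ -0.09   -0.05    0.98   -0.09   -0.06   -0.02   -0.07]
  [ -0.03   -0.02   -0.06    0.93   -0.05   -0.09   -0.08]
  [ -0.04   -0.09   -0.08   -0.01    0.91   -0.04   -0.09]
  [ -0.09   -0.09   -0.08   -0.02   -0.05    0.89   -0.06]
  [ -0.07   -0.07   -0.06   -0.10   -0.01   -0.11    0.96]
Leontief inverse L = M⁻¹:
  [  1.0361    0.0341    0.0469    0.0699    0.0518    0.1226    0.0563]
  [  0.1038    1.0413    0.1414    0.0432    0.1218    0.0472    0.0966]
  [  0.1233    0.0796    1.0593    0.1242    0.0935    0.0675    0.1094]
  [  0.0717    0.0574    0.1016    1.1066    0.0846    0.1410    0.1222]
  [  0.0850    0.1284    0.1266    0.0467    1.1315    0.0852    0.1352]
  [  0.1405    0.1315    0.1309    0.0594    0.0948    1.1659    0.1089]
  [  0.1153    0.1058    0.1068    0.1386    0.0500    0.1658    1.0863]
Total output x = L · d:
  x_0 = 1.0361·15 + 0.0341·55 + 0.0469·43 + 0.0699·16 + 0.0518·11 + 0.1226·84 + 0.0563·95 = 36.7619
  x_1 = 0.1038·15 + 1.0413·55 + 0.1414·43 + 0.0432·16 + 0.1218·11 + 0.0472·84 + 0.0966·95 = 80.0767
  x_2 = 0.1233·15 + 0.0796·55 + 1.0593·43 + 0.1242·16 + 0.0935·11 + 0.0675·84 + 0.1094·95 = 70.8564
  x_3 = 0.0717·15 + 0.0574·55 + 0.1016·43 + 1.1066·16 + 0.0846·11 + 0.1410·84 + 0.1222·95 = 50.6866
  x_4 = 0.0850·15 + 0.1284·55 + 0.1266·43 + 0.0467·16 + 1.1315·11 + 0.0852·84 + 0.1352·95 = 46.9725
  x_5 = 0.1405·15 + 0.1315·55 + 0.1309·43 + 0.0594·16 + 0.0948·11 + 1.1659·84 + 0.1089·95 = 125.2449
  x_6 = 0.1153·15 + 0.1058·55 + 0.1068·43 + 0.1386·16 + 0.0500·11 + 0.1658·84 + 1.0863·95 = 132.0265

70.8564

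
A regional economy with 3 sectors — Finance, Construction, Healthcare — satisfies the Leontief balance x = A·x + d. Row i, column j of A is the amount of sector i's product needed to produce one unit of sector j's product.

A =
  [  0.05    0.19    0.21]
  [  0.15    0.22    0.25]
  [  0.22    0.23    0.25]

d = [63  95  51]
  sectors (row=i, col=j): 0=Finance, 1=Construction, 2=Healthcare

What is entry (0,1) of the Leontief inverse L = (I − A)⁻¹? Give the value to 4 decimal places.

Form M = I − A:
  [  0.95   -0.19   -0.21]
  [ -0.15    0.78   -0.25]
  [ -0.22   -0.23    0.75]
Leontief inverse L = M⁻¹:
  [  1.2382    0.4479    0.4960]
  [  0.3932    1.5640    0.6314]
  [  0.4838    0.6110    1.6725]
Total output x = L · d:
  x_0 = 1.2382·63 + 0.4479·95 + 0.4960·51 = 145.8498
  x_1 = 0.3932·63 + 1.5640·95 + 0.6314·51 = 205.5542
  x_2 = 0.4838·63 + 0.6110·95 + 1.6725·51 = 173.8192

L[0,1] = 0.4479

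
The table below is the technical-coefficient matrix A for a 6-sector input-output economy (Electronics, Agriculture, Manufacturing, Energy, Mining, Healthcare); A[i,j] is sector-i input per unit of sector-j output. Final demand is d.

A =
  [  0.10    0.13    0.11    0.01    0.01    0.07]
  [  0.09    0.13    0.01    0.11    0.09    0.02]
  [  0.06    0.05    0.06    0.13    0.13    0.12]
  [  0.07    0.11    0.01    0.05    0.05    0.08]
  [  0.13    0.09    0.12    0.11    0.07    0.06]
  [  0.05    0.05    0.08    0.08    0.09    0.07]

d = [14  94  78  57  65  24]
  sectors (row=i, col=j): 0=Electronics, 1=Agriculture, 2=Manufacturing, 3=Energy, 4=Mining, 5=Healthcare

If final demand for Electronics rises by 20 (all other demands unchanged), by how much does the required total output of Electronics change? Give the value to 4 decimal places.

23.3111

Form M = I − A:
  [  0.90   -0.13   -0.11   -0.01   -0.01   -0.07]
  [ -0.09    0.87   -0.01   -0.11   -0.09   -0.02]
  [ -0.06   -0.05    0.94   -0.13   -0.13   -0.12]
  [ -0.07   -0.11   -0.01    0.95   -0.05   -0.08]
  [ -0.13   -0.09   -0.12   -0.11    0.93   -0.06]
  [ -0.05   -0.05   -0.08   -0.08   -0.09    0.93]
Leontief inverse L = M⁻¹:
  [  1.1656    0.2075    0.1590    0.0767    0.0710    0.1239]
  [  0.1639    1.2181    0.0583    0.1733    0.1439    0.0703]
  [  0.1461    0.1454    1.1269    0.2122    0.2030    0.1909]
  [  0.1278    0.1785    0.0513    1.1031    0.0968    0.1212]
  [  0.2203    0.1947    0.1878    0.1947    1.1463    0.1357]
  [  0.1163    0.1233    0.1312    0.1454    0.1483    1.1257]
Total output x = L · d:
  x_0 = 1.1656·14 + 0.2075·94 + 0.1590·78 + 0.0767·57 + 0.0710·65 + 0.1239·24 = 60.1793
  x_1 = 0.1639·14 + 1.2181·94 + 0.0583·78 + 0.1733·57 + 0.1439·65 + 0.0703·24 = 142.2660
  x_2 = 0.1461·14 + 0.1454·94 + 1.1269·78 + 0.2122·57 + 0.2030·65 + 0.1909·24 = 133.4828
  x_3 = 0.1278·14 + 0.1785·94 + 0.0513·78 + 1.1031·57 + 0.0968·65 + 0.1212·24 = 94.6463
  x_4 = 0.2203·14 + 0.1947·94 + 0.1878·78 + 0.1947·57 + 1.1463·65 + 0.1357·24 = 124.9036
  x_5 = 0.1163·14 + 0.1233·94 + 0.1312·78 + 0.1454·57 + 0.1483·65 + 1.1257·24 = 68.4021
Δx_0 = L[0,0] · Δd_0 = 1.1656 · 20 = 23.3111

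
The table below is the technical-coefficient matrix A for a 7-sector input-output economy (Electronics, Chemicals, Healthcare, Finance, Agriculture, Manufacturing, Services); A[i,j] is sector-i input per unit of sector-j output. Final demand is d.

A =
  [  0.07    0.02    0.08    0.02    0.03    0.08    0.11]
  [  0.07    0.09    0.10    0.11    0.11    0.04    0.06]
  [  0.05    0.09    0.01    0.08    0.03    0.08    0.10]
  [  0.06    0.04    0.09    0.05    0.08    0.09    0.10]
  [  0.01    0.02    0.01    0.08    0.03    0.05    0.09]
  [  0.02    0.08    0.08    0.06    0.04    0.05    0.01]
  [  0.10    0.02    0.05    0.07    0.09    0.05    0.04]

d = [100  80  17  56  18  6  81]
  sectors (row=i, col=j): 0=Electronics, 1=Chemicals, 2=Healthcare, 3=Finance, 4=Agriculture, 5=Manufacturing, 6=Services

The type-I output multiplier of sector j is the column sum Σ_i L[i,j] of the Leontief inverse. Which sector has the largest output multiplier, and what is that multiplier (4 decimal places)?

Form M = I − A:
  [  0.93   -0.02   -0.08   -0.02   -0.03   -0.08   -0.11]
  [ -0.07    0.91   -0.10   -0.11   -0.11   -0.04   -0.06]
  [ -0.05   -0.09    0.99   -0.08   -0.03   -0.08   -0.10]
  [ -0.06   -0.04   -0.09    0.95   -0.08   -0.09   -0.10]
  [ -0.01   -0.02   -0.01   -0.08    0.97   -0.05   -0.09]
  [ -0.02   -0.08   -0.08   -0.06   -0.04    0.95   -0.01]
  [ -0.10   -0.02   -0.05   -0.07   -0.09   -0.05    0.96]
Leontief inverse L = M⁻¹:
  [  1.1104    0.0550    0.1199    0.0652    0.0694    0.1241    0.1578]
  [  0.1249    1.1413    0.1589    0.1793    0.1701    0.1051    0.1379]
  [  0.0954    0.1293    1.0617    0.1325    0.0808    0.1277    0.1523]
  [  0.1071    0.0839    0.1390    1.1082    0.1294    0.1445    0.1611]
  [  0.0393    0.0432    0.0414    0.1131    1.0625    0.0818    0.1237]
  [  0.0518    0.1158    0.1168    0.1036    0.0768    1.0884    0.0547]
  [  0.1374    0.0524    0.0912    0.1142    0.1280    0.0967    1.0951]
Total output x = L · d:
  x_0 = 1.1104·100 + 0.0550·80 + 0.1199·17 + 0.0652·56 + 0.0694·18 + 0.1241·6 + 0.1578·81 = 135.9046
  x_1 = 0.1249·100 + 1.1413·80 + 0.1589·17 + 0.1793·56 + 0.1701·18 + 0.1051·6 + 0.1379·81 = 131.3964
  x_2 = 0.0954·100 + 0.1293·80 + 1.0617·17 + 0.1325·56 + 0.0808·18 + 0.1277·6 + 0.1523·81 = 59.9018
  x_3 = 0.1071·100 + 0.0839·80 + 0.1390·17 + 1.1082·56 + 0.1294·18 + 0.1445·6 + 0.1611·81 = 98.0890
  x_4 = 0.0393·100 + 0.0432·80 + 0.0414·17 + 0.1131·56 + 1.0625·18 + 0.0818·6 + 0.1237·81 = 44.0559
  x_5 = 0.0518·100 + 0.1158·80 + 0.1168·17 + 0.1036·56 + 0.0768·18 + 1.0884·6 + 0.0547·81 = 34.5729
  x_6 = 0.1374·100 + 0.0524·80 + 0.0912·17 + 0.1142·56 + 0.1280·18 + 0.0967·6 + 1.0951·81 = 117.4723
Output multipliers (column sums of L):
  Electronics: 1.6663
  Chemicals: 1.6209
  Healthcare: 1.7289
  Finance: 1.8160
  Agriculture: 1.7171
  Manufacturing: 1.7683
  Services: 1.8826

Services (1.8826)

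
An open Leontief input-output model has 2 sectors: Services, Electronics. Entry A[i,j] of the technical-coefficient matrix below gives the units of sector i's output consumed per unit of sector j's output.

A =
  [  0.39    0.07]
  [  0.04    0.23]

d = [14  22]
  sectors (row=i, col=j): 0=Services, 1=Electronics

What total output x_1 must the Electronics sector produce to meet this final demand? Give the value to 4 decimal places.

29.9422

Form M = I − A:
  [  0.61   -0.07]
  [ -0.04    0.77]
Leontief inverse L = M⁻¹:
  [  1.6492    0.1499]
  [  0.0857    1.3065]
Total output x = L · d:
  x_0 = 1.6492·14 + 0.1499·22 = 26.3868
  x_1 = 0.0857·14 + 1.3065·22 = 29.9422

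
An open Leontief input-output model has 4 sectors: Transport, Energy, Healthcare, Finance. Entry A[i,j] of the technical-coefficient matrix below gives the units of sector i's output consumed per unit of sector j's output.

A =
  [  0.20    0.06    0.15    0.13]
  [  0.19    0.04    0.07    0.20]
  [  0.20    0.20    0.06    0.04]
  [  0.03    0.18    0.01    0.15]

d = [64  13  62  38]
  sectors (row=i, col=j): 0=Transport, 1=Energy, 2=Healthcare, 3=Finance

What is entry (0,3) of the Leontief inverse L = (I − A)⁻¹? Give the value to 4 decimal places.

Form M = I − A:
  [  0.80   -0.06   -0.15   -0.13]
  [ -0.19    0.96   -0.07   -0.20]
  [ -0.20   -0.20    0.94   -0.04]
  [ -0.03   -0.18   -0.01    0.85]
Leontief inverse L = M⁻¹:
  [  1.3617    0.1830    0.2337    0.2623]
  [  0.3211    1.1523    0.1405    0.3268]
  [  0.3632    0.2949    1.1456    0.1788]
  [  0.1203    0.2539    0.0515    1.2570]
Total output x = L · d:
  x_0 = 1.3617·64 + 0.1830·13 + 0.2337·62 + 0.2623·38 = 113.9873
  x_1 = 0.3211·64 + 1.1523·13 + 0.1405·62 + 0.3268·38 = 56.6594
  x_2 = 0.3632·64 + 0.2949·13 + 1.1456·62 + 0.1788·38 = 104.9019
  x_3 = 0.1203·64 + 0.2539·13 + 0.0515·62 + 1.2570·38 = 61.9616

L[0,3] = 0.2623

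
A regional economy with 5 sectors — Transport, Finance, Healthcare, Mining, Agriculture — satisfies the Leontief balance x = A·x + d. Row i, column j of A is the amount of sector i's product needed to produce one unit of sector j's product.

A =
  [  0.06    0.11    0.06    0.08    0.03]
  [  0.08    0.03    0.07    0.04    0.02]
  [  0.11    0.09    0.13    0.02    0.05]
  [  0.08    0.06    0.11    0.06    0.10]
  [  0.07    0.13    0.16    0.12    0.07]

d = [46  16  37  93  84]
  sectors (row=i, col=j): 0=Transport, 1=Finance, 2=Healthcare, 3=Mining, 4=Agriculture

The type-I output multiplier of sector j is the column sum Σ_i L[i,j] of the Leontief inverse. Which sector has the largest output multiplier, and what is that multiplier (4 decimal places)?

Healthcare (1.8498)

Form M = I − A:
  [  0.94   -0.11   -0.06   -0.08   -0.03]
  [ -0.08    0.97   -0.07   -0.04   -0.02]
  [ -0.11   -0.09    0.87   -0.02   -0.05]
  [ -0.08   -0.06   -0.11    0.94   -0.10]
  [ -0.07   -0.13   -0.16   -0.12    0.93]
Leontief inverse L = M⁻¹:
  [  1.1033    0.1500    0.1125    0.1099    0.0567]
  [  0.1113    1.0626    0.1082    0.0620    0.0389]
  [  0.1624    0.1431    1.1936    0.0553    0.0784]
  [  0.1353    0.1186    0.1830    1.1015    0.1352]
  [  0.1440    0.1997    0.2525    0.1686    1.1159]
Total output x = L · d:
  x_0 = 1.1033·46 + 0.1500·16 + 0.1125·37 + 0.1099·93 + 0.0567·84 = 72.2969
  x_1 = 0.1113·46 + 1.0626·16 + 0.1082·37 + 0.0620·93 + 0.0389·84 = 35.1535
  x_2 = 0.1624·46 + 0.1431·16 + 1.1936·37 + 0.0553·93 + 0.0784·84 = 65.6544
  x_3 = 0.1353·46 + 0.1186·16 + 0.1830·37 + 1.1015·93 + 0.1352·84 = 128.6946
  x_4 = 0.1440·46 + 0.1997·16 + 0.2525·37 + 0.1686·93 + 1.1159·84 = 128.5794
Output multipliers (column sums of L):
  Transport: 1.6563
  Finance: 1.6740
  Healthcare: 1.8498
  Mining: 1.4973
  Agriculture: 1.4251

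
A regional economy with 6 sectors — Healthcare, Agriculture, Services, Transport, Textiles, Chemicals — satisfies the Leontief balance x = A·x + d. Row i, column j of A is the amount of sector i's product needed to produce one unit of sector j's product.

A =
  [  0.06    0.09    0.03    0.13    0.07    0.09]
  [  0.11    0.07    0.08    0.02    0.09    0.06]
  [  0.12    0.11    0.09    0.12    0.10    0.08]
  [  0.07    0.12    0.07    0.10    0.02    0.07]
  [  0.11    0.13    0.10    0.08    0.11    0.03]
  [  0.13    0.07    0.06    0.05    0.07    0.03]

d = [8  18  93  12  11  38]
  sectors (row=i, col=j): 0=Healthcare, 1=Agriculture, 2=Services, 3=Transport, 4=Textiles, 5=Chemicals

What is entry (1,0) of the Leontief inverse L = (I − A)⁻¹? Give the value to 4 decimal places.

Form M = I − A:
  [  0.94   -0.09   -0.03   -0.13   -0.07   -0.09]
  [ -0.11    0.93   -0.08   -0.02   -0.09   -0.06]
  [ -0.12   -0.11    0.91   -0.12   -0.10   -0.08]
  [ -0.07   -0.12   -0.07    0.90   -0.02   -0.07]
  [ -0.11   -0.13   -0.10   -0.08    0.89   -0.03]
  [ -0.13   -0.07   -0.06   -0.05   -0.07    0.97]
Leontief inverse L = M⁻¹:
  [  1.1472    0.1778    0.0933    0.2020    0.1345    0.1439]
  [  0.1938    1.1531    0.1397    0.0926    0.1585    0.1124]
  [  0.2371    0.2289    1.1751    0.2216    0.1910    0.1550]
  [  0.1544    0.2023    0.1302    1.1696    0.0833    0.1246]
  [  0.2176    0.2393    0.1795    0.1726    1.1968    0.0993]
  [  0.2061    0.1489    0.1149    0.1202    0.1319    1.0815]
Total output x = L · d:
  x_0 = 1.1472·8 + 0.1778·18 + 0.0933·93 + 0.2020·12 + 0.1345·11 + 0.1439·38 = 30.4224
  x_1 = 0.1938·8 + 1.1531·18 + 0.1397·93 + 0.0926·12 + 0.1585·11 + 0.1124·38 = 42.4237
  x_2 = 0.2371·8 + 0.2289·18 + 1.1751·93 + 0.2216·12 + 0.1910·11 + 0.1550·38 = 125.9490
  x_3 = 0.1544·8 + 0.2023·18 + 0.1302·93 + 1.1696·12 + 0.0833·11 + 0.1246·38 = 36.6694
  x_4 = 0.2176·8 + 0.2393·18 + 0.1795·93 + 0.1726·12 + 1.1968·11 + 0.0993·38 = 41.7531
  x_5 = 0.2061·8 + 0.1489·18 + 0.1149·93 + 0.1202·12 + 0.1319·11 + 1.0815·38 = 59.0079

L[1,0] = 0.1938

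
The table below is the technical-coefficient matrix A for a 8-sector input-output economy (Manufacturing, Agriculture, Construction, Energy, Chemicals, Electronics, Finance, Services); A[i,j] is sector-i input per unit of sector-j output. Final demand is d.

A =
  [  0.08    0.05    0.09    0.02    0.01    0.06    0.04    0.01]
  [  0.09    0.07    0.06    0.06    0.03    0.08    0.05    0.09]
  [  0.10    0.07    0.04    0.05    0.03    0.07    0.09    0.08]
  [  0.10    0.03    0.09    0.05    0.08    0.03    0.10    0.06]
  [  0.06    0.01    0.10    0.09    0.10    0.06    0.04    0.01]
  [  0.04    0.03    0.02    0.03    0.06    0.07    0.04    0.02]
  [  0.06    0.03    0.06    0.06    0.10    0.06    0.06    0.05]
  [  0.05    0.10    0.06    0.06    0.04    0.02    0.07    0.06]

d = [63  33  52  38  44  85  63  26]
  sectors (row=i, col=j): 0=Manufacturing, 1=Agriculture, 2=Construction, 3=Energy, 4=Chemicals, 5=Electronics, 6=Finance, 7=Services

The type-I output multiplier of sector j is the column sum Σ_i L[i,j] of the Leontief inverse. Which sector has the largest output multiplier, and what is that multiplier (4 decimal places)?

Manufacturing (2.0740)

Form M = I − A:
  [  0.92   -0.05   -0.09   -0.02   -0.01   -0.06   -0.04   -0.01]
  [ -0.09    0.93   -0.06   -0.06   -0.03   -0.08   -0.05   -0.09]
  [ -0.10   -0.07    0.96   -0.05   -0.03   -0.07   -0.09   -0.08]
  [ -0.10   -0.03   -0.09    0.95   -0.08   -0.03   -0.10   -0.06]
  [ -0.06   -0.01   -0.10   -0.09    0.90   -0.06   -0.04   -0.01]
  [ -0.04   -0.03   -0.02   -0.03   -0.06    0.93   -0.04   -0.02]
  [ -0.06   -0.03   -0.06   -0.06   -0.10   -0.06    0.94   -0.05]
  [ -0.05   -0.10   -0.06   -0.06   -0.04   -0.02   -0.07    0.94]
Leontief inverse L = M⁻¹:
  [  1.1291    0.0827    0.1297    0.0505    0.0414    0.1000    0.0793    0.0410]
  [  0.1600    1.1198    0.1215    0.1077    0.0798    0.1343    0.1087    0.1356]
  [  0.1691    0.1183    1.1022    0.0979    0.0815    0.1247    0.1475    0.1245]
  [  0.1732    0.0774    0.1570    1.1018    0.1360    0.0866    0.1610    0.1048]
  [  0.1252    0.0471    0.1585    0.1355    1.1514    0.1098    0.0946    0.0476]
  [  0.0788    0.0539    0.0561    0.0589    0.0932    1.1027    0.0719    0.0428]
  [  0.1235    0.0696    0.1192    0.1070    0.1521    0.1099    1.1133    0.0881]
  [  0.1151    0.1443    0.1170    0.1057    0.0869    0.0694    0.1239    1.1046]
Total output x = L · d:
  x_0 = 1.1291·63 + 0.0827·33 + 0.1297·52 + 0.0505·38 + 0.0414·44 + 0.1000·85 + 0.0793·63 + 0.0410·26 = 98.9096
  x_1 = 0.1600·63 + 1.1198·33 + 0.1215·52 + 0.1077·38 + 0.0798·44 + 0.1343·85 + 0.1087·63 + 0.1356·26 = 82.7385
  x_2 = 0.1691·63 + 0.1183·33 + 1.1022·52 + 0.0979·38 + 0.0815·44 + 0.1247·85 + 0.1475·63 + 0.1245·26 = 102.2994
  x_3 = 0.1732·63 + 0.0774·33 + 0.1570·52 + 1.1018·38 + 0.1360·44 + 0.0866·85 + 0.1610·63 + 0.1048·26 = 89.7120
  x_4 = 0.1252·63 + 0.0471·33 + 0.1585·52 + 0.1355·38 + 1.1514·44 + 0.1098·85 + 0.0946·63 + 0.0476·26 = 90.0272
  x_5 = 0.0788·63 + 0.0539·33 + 0.0561·52 + 0.0589·38 + 0.0932·44 + 1.1027·85 + 0.0719·63 + 0.0428·26 = 115.3734
  x_6 = 0.1235·63 + 0.0696·33 + 0.1192·52 + 0.1070·38 + 0.1521·44 + 0.1099·85 + 1.1133·63 + 0.0881·26 = 108.8095
  x_7 = 0.1151·63 + 0.1443·33 + 0.1170·52 + 0.1057·38 + 0.0869·44 + 0.0694·85 + 0.1239·63 + 1.1046·26 = 68.3673
Output multipliers (column sums of L):
  Manufacturing: 2.0740
  Agriculture: 1.7131
  Construction: 1.9611
  Energy: 1.7651
  Chemicals: 1.8222
  Electronics: 1.8375
  Finance: 1.9003
  Services: 1.6890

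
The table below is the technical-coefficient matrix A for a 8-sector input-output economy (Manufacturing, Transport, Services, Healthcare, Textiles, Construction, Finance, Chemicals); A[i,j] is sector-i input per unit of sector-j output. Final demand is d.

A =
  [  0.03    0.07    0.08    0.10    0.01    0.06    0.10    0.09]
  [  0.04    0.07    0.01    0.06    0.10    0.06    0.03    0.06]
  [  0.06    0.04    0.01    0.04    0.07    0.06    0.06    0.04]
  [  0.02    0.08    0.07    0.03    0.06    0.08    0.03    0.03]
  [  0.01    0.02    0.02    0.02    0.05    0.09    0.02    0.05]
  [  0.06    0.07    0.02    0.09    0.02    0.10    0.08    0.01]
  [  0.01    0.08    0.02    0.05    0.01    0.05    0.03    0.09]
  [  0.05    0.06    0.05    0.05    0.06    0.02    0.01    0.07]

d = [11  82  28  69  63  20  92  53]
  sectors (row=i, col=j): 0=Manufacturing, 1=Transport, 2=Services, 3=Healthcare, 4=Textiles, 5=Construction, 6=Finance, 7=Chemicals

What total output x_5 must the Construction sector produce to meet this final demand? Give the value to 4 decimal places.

Form M = I − A:
  [  0.97   -0.07   -0.08   -0.10   -0.01   -0.06   -0.10   -0.09]
  [ -0.04    0.93   -0.01   -0.06   -0.10   -0.06   -0.03   -0.06]
  [ -0.06   -0.04    0.99   -0.04   -0.07   -0.06   -0.06   -0.04]
  [ -0.02   -0.08   -0.07    0.97   -0.06   -0.08   -0.03   -0.03]
  [ -0.01   -0.02   -0.02   -0.02    0.95   -0.09   -0.02   -0.05]
  [ -0.06   -0.07   -0.02   -0.09   -0.02    0.90   -0.08   -0.01]
  [ -0.01   -0.08   -0.02   -0.05   -0.01   -0.05    0.97   -0.09]
  [ -0.05   -0.06   -0.05   -0.05   -0.06   -0.02   -0.01    0.93]
Leontief inverse L = M⁻¹:
  [  1.0624    0.1281    0.1108    0.1481    0.0548    0.1161    0.1370    0.1381]
  [  0.0637    1.1123    0.0343    0.0976    0.1355    0.1083    0.0588    0.0967]
  [  0.0808    0.0792    1.0324    0.0757    0.0978    0.1026    0.0882    0.0747]
  [  0.0450    0.1196    0.0891    1.0666    0.0942    0.1259    0.0598    0.0625]
  [  0.0278    0.0480    0.0346    0.0465    1.0710    0.1224    0.0408    0.0716]
  [  0.0863    0.1213    0.0470    0.1350    0.0543    1.1531    0.1165    0.0491]
  [  0.0316    0.1165    0.0393    0.0812    0.0411    0.0849    1.0518    0.1198]
  [  0.0720    0.0963    0.0721    0.0825    0.0927    0.0591    0.0356    1.1033]
Total output x = L · d:
  x_0 = 1.0624·11 + 0.1281·82 + 0.1108·28 + 0.1481·69 + 0.0548·63 + 0.1161·20 + 0.1370·92 + 0.1381·53 = 61.2103
  x_1 = 0.0637·11 + 1.1123·82 + 0.0343·28 + 0.0976·69 + 0.1355·63 + 0.1083·20 + 0.0588·92 + 0.0967·53 = 120.8438
  x_2 = 0.0808·11 + 0.0792·82 + 1.0324·28 + 0.0757·69 + 0.0978·63 + 0.1026·20 + 0.0882·92 + 0.0747·53 = 61.8097
  x_3 = 0.0450·11 + 0.1196·82 + 0.0891·28 + 1.0666·69 + 0.0942·63 + 0.1259·20 + 0.0598·92 + 0.0625·53 = 103.6625
  x_4 = 0.0278·11 + 0.0480·82 + 0.0346·28 + 0.0465·69 + 1.0710·63 + 0.1224·20 + 0.0408·92 + 0.0716·53 = 85.8902
  x_5 = 0.0863·11 + 0.1213·82 + 0.0470·28 + 0.1350·69 + 0.0543·63 + 1.1531·20 + 0.1165·92 + 0.0491·53 = 61.3197
  x_6 = 0.0316·11 + 0.1165·82 + 0.0393·28 + 0.0812·69 + 0.0411·63 + 0.0849·20 + 1.0518·92 + 0.1198·53 = 124.0090
  x_7 = 0.0720·11 + 0.0963·82 + 0.0721·28 + 0.0825·69 + 0.0927·63 + 0.0591·20 + 0.0356·92 + 1.1033·53 = 85.1663

61.3197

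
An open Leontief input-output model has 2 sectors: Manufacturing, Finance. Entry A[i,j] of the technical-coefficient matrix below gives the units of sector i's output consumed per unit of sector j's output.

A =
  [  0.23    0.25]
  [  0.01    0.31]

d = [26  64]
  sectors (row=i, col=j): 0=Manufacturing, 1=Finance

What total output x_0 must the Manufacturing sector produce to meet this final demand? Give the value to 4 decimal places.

64.1831

Form M = I − A:
  [  0.77   -0.25]
  [ -0.01    0.69]
Leontief inverse L = M⁻¹:
  [  1.3048    0.4728]
  [  0.0189    1.4561]
Total output x = L · d:
  x_0 = 1.3048·26 + 0.4728·64 = 64.1831
  x_1 = 0.0189·26 + 1.4561·64 = 93.6838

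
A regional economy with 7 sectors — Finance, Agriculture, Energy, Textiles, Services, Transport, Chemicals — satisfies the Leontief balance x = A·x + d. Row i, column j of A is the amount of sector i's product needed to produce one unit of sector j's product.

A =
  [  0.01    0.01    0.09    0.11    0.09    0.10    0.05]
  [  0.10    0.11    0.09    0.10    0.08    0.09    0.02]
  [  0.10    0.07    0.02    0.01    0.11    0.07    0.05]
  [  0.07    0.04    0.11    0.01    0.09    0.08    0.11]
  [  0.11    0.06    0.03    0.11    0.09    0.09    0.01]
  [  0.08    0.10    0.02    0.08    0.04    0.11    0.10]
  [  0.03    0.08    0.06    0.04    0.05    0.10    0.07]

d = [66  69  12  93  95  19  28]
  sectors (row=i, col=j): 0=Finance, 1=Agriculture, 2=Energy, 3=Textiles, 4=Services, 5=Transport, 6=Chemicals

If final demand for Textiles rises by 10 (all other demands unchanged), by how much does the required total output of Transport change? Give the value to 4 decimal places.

1.5303

Form M = I − A:
  [  0.99   -0.01   -0.09   -0.11   -0.09   -0.10   -0.05]
  [ -0.10    0.89   -0.09   -0.10   -0.08   -0.09   -0.02]
  [ -0.10   -0.07    0.98   -0.01   -0.11   -0.07   -0.05]
  [ -0.07   -0.04   -0.11    0.99   -0.09   -0.08   -0.11]
  [ -0.11   -0.06   -0.03   -0.11    0.91   -0.09   -0.01]
  [ -0.08   -0.10   -0.02   -0.08   -0.04    0.89   -0.10]
  [ -0.03   -0.08   -0.06   -0.04   -0.05   -0.10    0.93]
Leontief inverse L = M⁻¹:
  [  1.0789    0.0716    0.1395    0.1654    0.1602    0.1826    0.1080]
  [  0.1872    1.1885    0.1615    0.1814    0.1740    0.1978    0.0889]
  [  0.1610    0.1268    1.0698    0.0771    0.1759    0.1506    0.0961]
  [  0.1410    0.1083    0.1626    1.0774    0.1664    0.1719    0.1664]
  [  0.1813    0.1231    0.0921    0.1810    1.1686    0.1825    0.0709]
  [  0.1530    0.1741    0.0857    0.1530    0.1182    1.2095    0.1660]
  [  0.0935    0.1427    0.1086    0.0984    0.1142    0.1799    1.1214]
Total output x = L · d:
  x_0 = 1.0789·66 + 0.0716·69 + 0.1395·12 + 0.1654·93 + 0.1602·95 + 0.1826·19 + 0.1080·28 = 114.9170
  x_1 = 0.1872·66 + 1.1885·69 + 0.1615·12 + 0.1814·93 + 0.1740·95 + 0.1978·19 + 0.0889·28 = 135.9530
  x_2 = 0.1610·66 + 0.1268·69 + 1.0698·12 + 0.0771·93 + 0.1759·95 + 0.1506·19 + 0.0961·28 = 61.6457
  x_3 = 0.1410·66 + 0.1083·69 + 0.1626·12 + 1.0774·93 + 0.1664·95 + 0.1719·19 + 0.1664·28 = 142.6615
  x_4 = 0.1813·66 + 0.1231·69 + 0.0921·12 + 0.1810·93 + 1.1686·95 + 0.1825·19 + 0.0709·28 = 154.8596
  x_5 = 0.1530·66 + 0.1741·69 + 0.0857·12 + 0.1530·93 + 0.1182·95 + 1.2095·19 + 0.1660·28 = 76.2285
  x_6 = 0.0935·66 + 0.1427·69 + 0.1086·12 + 0.0984·93 + 0.1142·95 + 0.1799·19 + 1.1214·28 = 72.1449
Δx_5 = L[5,3] · Δd_3 = 0.1530 · 10 = 1.5303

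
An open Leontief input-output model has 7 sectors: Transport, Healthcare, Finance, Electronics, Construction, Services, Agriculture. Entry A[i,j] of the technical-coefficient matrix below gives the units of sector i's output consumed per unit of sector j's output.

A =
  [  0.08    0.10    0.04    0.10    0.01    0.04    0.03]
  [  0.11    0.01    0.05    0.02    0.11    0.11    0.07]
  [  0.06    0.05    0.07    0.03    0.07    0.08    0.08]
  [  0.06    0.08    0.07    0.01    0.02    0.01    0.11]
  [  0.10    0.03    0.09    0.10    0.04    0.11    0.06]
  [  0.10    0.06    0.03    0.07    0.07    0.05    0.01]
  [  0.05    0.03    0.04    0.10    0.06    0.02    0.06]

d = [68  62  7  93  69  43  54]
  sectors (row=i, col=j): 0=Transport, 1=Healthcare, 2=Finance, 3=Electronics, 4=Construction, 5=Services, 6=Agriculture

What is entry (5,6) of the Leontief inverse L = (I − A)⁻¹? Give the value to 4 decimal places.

Form M = I − A:
  [  0.92   -0.10   -0.04   -0.10   -0.01   -0.04   -0.03]
  [ -0.11    0.99   -0.05   -0.02   -0.11   -0.11   -0.07]
  [ -0.06   -0.05    0.93   -0.03   -0.07   -0.08   -0.08]
  [ -0.06   -0.08   -0.07    0.99   -0.02   -0.01   -0.11]
  [ -0.10   -0.03   -0.09   -0.10    0.96   -0.11   -0.06]
  [ -0.10   -0.06   -0.03   -0.07   -0.07    0.95   -0.01]
  [ -0.05   -0.03   -0.04   -0.10   -0.06   -0.02    0.94]
Leontief inverse L = M⁻¹:
  [  1.1350    0.1380    0.0767    0.1374    0.0464    0.0786    0.0729]
  [  0.1775    1.0569    0.0950    0.0799    0.1502    0.1585    0.1131]
  [  0.1208    0.0895    1.1114    0.0802    0.1110    0.1253    0.1229]
  [  0.1074    0.1099    0.1028    1.0501    0.0557    0.0465    0.1473]
  [  0.1702    0.0826    0.1383    0.1552    1.0848    0.1580    0.1124]
  [  0.1560    0.0990    0.0677    0.1123    0.1028    1.0905    0.0494]
  [  0.0968    0.0639    0.0756    0.1373    0.0893    0.0528    1.1004]
Total output x = L · d:
  x_0 = 1.1350·68 + 0.1380·62 + 0.0767·7 + 0.1374·93 + 0.0464·69 + 0.0786·43 + 0.0729·54 = 109.5601
  x_1 = 0.1775·68 + 1.0569·62 + 0.0950·7 + 0.0799·93 + 0.1502·69 + 0.1585·43 + 0.1131·54 = 108.9735
  x_2 = 0.1208·68 + 0.0895·62 + 1.1114·7 + 0.0802·93 + 0.1110·69 + 0.1253·43 + 0.1229·54 = 48.6865
  x_3 = 0.1074·68 + 0.1099·62 + 0.1028·7 + 1.0501·93 + 0.0557·69 + 0.0465·43 + 0.1473·54 = 126.2887
  x_4 = 0.1702·68 + 0.0826·62 + 0.1383·7 + 0.1552·93 + 1.0848·69 + 0.1580·43 + 0.1124·54 = 119.8046
  x_5 = 0.1560·68 + 0.0990·62 + 0.0677·7 + 0.1123·93 + 0.1028·69 + 1.0905·43 + 0.0494·54 = 84.3143
  x_6 = 0.0968·68 + 0.0639·62 + 0.0756·7 + 0.1373·93 + 0.0893·69 + 0.0528·43 + 1.1004·54 = 91.7001

L[5,6] = 0.0494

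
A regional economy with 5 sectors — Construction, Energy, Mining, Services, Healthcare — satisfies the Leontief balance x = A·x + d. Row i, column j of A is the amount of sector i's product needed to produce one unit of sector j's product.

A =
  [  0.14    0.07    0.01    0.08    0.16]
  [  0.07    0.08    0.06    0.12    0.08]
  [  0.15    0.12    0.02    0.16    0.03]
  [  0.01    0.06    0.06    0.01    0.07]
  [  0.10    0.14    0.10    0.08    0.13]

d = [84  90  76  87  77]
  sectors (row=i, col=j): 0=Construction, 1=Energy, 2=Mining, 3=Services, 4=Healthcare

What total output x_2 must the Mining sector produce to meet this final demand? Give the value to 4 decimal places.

Form M = I − A:
  [  0.86   -0.07   -0.01   -0.08   -0.16]
  [ -0.07    0.92   -0.06   -0.12   -0.08]
  [ -0.15   -0.12    0.98   -0.16   -0.03]
  [ -0.01   -0.06   -0.06    0.99   -0.07]
  [ -0.10   -0.14   -0.10   -0.08    0.87]
Leontief inverse L = M⁻¹:
  [  1.2154    0.1474    0.0559    0.1454    0.2507]
  [  0.1291    1.1432    0.0971    0.1765    0.1464]
  [  0.2152    0.1857    1.0588    0.2200    0.1109]
  [  0.0465    0.0984    0.0813    1.0474    0.1047]
  [  0.1895    0.2313    0.1512    0.1667    1.2242]
Total output x = L · d:
  x_0 = 1.2154·84 + 0.1474·90 + 0.0559·76 + 0.1454·87 + 0.2507·77 = 151.5578
  x_1 = 0.1291·84 + 1.1432·90 + 0.0971·76 + 0.1765·87 + 0.1464·77 = 147.7384
  x_2 = 0.2152·84 + 0.1857·90 + 1.0588·76 + 0.2200·87 + 0.1109·77 = 142.9309
  x_3 = 0.0465·84 + 0.0984·90 + 0.0813·76 + 1.0474·87 + 0.1047·77 = 118.1264
  x_4 = 0.1895·84 + 0.2313·90 + 0.1512·76 + 0.1667·87 + 1.2242·77 = 156.9912

142.9309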